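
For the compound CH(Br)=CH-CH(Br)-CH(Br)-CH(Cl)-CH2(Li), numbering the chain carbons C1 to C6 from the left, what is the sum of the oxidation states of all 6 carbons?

-4

Assign +1 per bond to O/N/halogen, −1 per bond to H or an electropositive element, and 0 per bond to carbon. Tallying each carbon:
C1: 2C, 1H, 1Br → 0 − 1 + 1 = 0
C2: 3C, 1H → 0 − 1 = -1
C3: 2C, 1H, 1Br → 0 − 1 + 1 = 0
C4: 2C, 1H, 1Br → 0 − 1 + 1 = 0
C5: 2C, 1H, 1Cl → 0 − 1 + 1 = 0
C6: 1C, 2H, 1Li → 0 − 2 − 1 = -3
Sum = 0 − 1 + 0 + 0 + 0 − 3 = -4.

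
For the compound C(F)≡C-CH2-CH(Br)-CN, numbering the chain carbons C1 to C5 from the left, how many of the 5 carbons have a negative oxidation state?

Bonds to more-electronegative neighbours contribute +1 each, bonds to H or metals contribute −1 each, and C–C bonds contribute 0. Tallying each carbon:
C1: 3C, 1F → 0 + 1 = +1
C2: 4C → 0 = 0
C3: 2C, 2H → 0 − 2 = -2
C4: 2C, 1H, 1Br → 0 − 1 + 1 = 0
C5: 1C, 3N → 0 + 3 = +3
1 carbon (C3) meets the condition.

1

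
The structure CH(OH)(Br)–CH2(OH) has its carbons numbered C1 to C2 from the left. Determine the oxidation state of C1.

+1

Count +1 for every bond to an atom more electronegative than carbon and −1 for every bond to one less electronegative; C–C bonds are 0.
C1 has one bond to C (0), one bond to O (+1), one bond to Br (+1), one bond to H (-1).
Oxidation state = 0 + 1 + 1 − 1 = +1.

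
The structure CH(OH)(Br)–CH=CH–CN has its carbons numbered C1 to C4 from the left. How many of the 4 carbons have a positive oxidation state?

2

Count +1 for every bond to an atom more electronegative than carbon and −1 for every bond to one less electronegative; C–C bonds are 0. Tallying each carbon:
C1: 1C, 1H, 1O, 1Br → 0 − 1 + 1 + 1 = +1
C2: 3C, 1H → 0 − 1 = -1
C3: 3C, 1H → 0 − 1 = -1
C4: 1C, 3N → 0 + 3 = +3
2 carbons (C1, C4) meet the condition.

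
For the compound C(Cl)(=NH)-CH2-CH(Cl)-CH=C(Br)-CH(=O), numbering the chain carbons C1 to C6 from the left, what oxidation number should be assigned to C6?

+1

C6 has one bond to C (0), one bond to H (-1), a double bond to O (2×+1 = +2).
Oxidation state = 0 − 1 + 2 = +1.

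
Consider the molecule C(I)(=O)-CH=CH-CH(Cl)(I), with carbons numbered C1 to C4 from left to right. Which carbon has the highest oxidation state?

Tallying each carbon's bonds:
C1: 1C, 2O, 1I → 0 + 2 + 1 = +3
C2: 3C, 1H → 0 − 1 = -1
C3: 3C, 1H → 0 − 1 = -1
C4: 1C, 1H, 1Cl, 1I → 0 − 1 + 1 + 1 = +1
The most oxidised carbon is C1 at +3.

C1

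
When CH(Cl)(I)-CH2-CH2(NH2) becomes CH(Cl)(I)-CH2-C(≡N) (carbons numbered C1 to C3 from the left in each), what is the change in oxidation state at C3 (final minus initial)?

+4

Before: C3 has 1 bond to C, 2 bonds to H, 1 bond to N → oxidation state -1.
After: C3 has 1 bond to C, 3 bonds to N → oxidation state +3.
Δ = +3 − (-1) = +4, so this is an oxidation at C3.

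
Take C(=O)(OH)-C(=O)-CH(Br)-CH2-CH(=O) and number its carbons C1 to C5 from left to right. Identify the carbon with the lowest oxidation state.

C4

Bonds to more-electronegative neighbours contribute +1 each, bonds to H or metals contribute −1 each, and C–C bonds contribute 0. Tallying each carbon:
C1: 1C, 3O → 0 + 3 = +3
C2: 2C, 2O → 0 + 2 = +2
C3: 2C, 1H, 1Br → 0 − 1 + 1 = 0
C4: 2C, 2H → 0 − 2 = -2
C5: 1C, 1H, 2O → 0 − 1 + 2 = +1
The most reduced carbon is C4 at -2.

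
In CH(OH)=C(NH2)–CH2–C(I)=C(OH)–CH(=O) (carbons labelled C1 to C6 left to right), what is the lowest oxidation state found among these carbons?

-2

Tallying each carbon's bonds:
C1: 2C, 1H, 1O → 0 − 1 + 1 = 0
C2: 3C, 1N → 0 + 1 = +1
C3: 2C, 2H → 0 − 2 = -2
C4: 3C, 1I → 0 + 1 = +1
C5: 3C, 1O → 0 + 1 = +1
C6: 1C, 1H, 2O → 0 − 1 + 2 = +1
The lowest value is -2.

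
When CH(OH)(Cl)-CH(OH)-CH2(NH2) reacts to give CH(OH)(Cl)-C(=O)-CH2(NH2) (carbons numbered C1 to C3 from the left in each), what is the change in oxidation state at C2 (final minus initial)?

Before: C2 has 2 bonds to C, 1 bond to H, 1 bond to O → oxidation state 0.
After: C2 has 2 bonds to C, 2 bonds to O → oxidation state +2.
Δ = +2 − (0) = +2, so this is an oxidation at C2.

+2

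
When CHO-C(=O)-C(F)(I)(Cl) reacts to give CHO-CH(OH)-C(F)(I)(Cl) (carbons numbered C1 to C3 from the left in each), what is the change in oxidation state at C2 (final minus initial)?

-2

Before: C2 has 2 bonds to C, 2 bonds to O → oxidation state +2.
After: C2 has 2 bonds to C, 1 bond to H, 1 bond to O → oxidation state 0.
Δ = 0 − (+2) = -2, so this is a reduction at C2.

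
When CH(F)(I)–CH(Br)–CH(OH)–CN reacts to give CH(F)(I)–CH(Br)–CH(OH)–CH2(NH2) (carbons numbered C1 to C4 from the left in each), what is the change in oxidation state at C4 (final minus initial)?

-4

Before: C4 has 1 bond to C, 3 bonds to N → oxidation state +3.
After: C4 has 1 bond to C, 2 bonds to H, 1 bond to N → oxidation state -1.
Δ = -1 − (+3) = -4, so this is a reduction at C4.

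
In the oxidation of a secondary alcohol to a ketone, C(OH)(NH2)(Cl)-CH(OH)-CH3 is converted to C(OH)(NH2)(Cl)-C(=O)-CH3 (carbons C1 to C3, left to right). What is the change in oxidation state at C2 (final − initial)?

+2

Before: C2 has 2 bonds to C, 1 bond to H, 1 bond to O → oxidation state 0.
After: C2 has 2 bonds to C, 2 bonds to O → oxidation state +2.
Δ = +2 − (0) = +2, so this is an oxidation at C2.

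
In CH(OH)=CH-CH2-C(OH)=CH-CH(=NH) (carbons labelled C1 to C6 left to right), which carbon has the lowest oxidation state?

C3

Tallying each carbon's bonds:
C1: 2C, 1H, 1O → 0 − 1 + 1 = 0
C2: 3C, 1H → 0 − 1 = -1
C3: 2C, 2H → 0 − 2 = -2
C4: 3C, 1O → 0 + 1 = +1
C5: 3C, 1H → 0 − 1 = -1
C6: 1C, 1H, 2N → 0 − 1 + 2 = +1
The most reduced carbon is C3 at -2.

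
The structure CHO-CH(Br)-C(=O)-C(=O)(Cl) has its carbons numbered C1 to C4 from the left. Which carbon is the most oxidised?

Bonds to more-electronegative neighbours contribute +1 each, bonds to H or metals contribute −1 each, and C–C bonds contribute 0. Tallying each carbon:
C1: 1C, 1H, 2O → 0 − 1 + 2 = +1
C2: 2C, 1H, 1Br → 0 − 1 + 1 = 0
C3: 2C, 2O → 0 + 2 = +2
C4: 1C, 2O, 1Cl → 0 + 2 + 1 = +3
The most oxidised carbon is C4 at +3.

C4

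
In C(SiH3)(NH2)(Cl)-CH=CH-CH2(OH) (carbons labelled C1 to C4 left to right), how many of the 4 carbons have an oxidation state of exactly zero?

0

Each bond to a more electronegative atom (O, N, halogen) counts +1, each bond to a less electronegative atom (H, metal, B, Si) counts −1, and each C–C bond counts 0. Tallying each carbon:
C1: 1C, 1N, 1Cl, 1Si → 0 + 1 + 1 − 1 = +1
C2: 3C, 1H → 0 − 1 = -1
C3: 3C, 1H → 0 − 1 = -1
C4: 1C, 2H, 1O → 0 − 2 + 1 = -1
0 carbons meet the condition.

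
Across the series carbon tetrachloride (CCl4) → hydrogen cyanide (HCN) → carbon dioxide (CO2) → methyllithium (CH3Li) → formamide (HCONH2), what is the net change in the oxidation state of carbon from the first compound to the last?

-2

Carbon oxidation states along the series — carbon tetrachloride: +4, hydrogen cyanide: +2, carbon dioxide: +4, methyllithium: -4, formamide: +2.
Net change = +2 − (+4) = -2.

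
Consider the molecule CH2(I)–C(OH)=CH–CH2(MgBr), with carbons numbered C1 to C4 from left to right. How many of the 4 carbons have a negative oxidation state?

3

Tallying each carbon's bonds:
C1: 1C, 2H, 1I → 0 − 2 + 1 = -1
C2: 3C, 1O → 0 + 1 = +1
C3: 3C, 1H → 0 − 1 = -1
C4: 1C, 2H, 1Mg → 0 − 2 − 1 = -3
3 carbons (C1, C3, C4) meet the condition.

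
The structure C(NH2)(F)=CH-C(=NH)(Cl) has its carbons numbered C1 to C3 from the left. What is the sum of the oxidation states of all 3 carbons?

+4

Tallying each carbon's bonds:
C1: 2C, 1N, 1F → 0 + 1 + 1 = +2
C2: 3C, 1H → 0 − 1 = -1
C3: 1C, 2N, 1Cl → 0 + 2 + 1 = +3
Sum = +2 − 1 + 3 = +4.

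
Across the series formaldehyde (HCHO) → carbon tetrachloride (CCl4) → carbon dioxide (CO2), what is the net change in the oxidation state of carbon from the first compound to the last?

+4

Carbon oxidation states along the series — formaldehyde: 0, carbon tetrachloride: +4, carbon dioxide: +4.
Net change = +4 − (0) = +4.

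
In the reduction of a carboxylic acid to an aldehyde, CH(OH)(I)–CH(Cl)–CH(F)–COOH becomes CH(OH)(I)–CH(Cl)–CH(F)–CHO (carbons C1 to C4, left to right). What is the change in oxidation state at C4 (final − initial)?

Before: C4 has 1 bond to C, 3 bonds to O → oxidation state +3.
After: C4 has 1 bond to C, 1 bond to H, 2 bonds to O → oxidation state +1.
Δ = +1 − (+3) = -2, so this is a reduction at C4.

-2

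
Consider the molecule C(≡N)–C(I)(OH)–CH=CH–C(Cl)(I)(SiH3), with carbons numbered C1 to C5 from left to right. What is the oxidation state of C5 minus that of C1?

-2

C5: 1C, 1Cl, 1I, 1Si → 0 + 1 + 1 − 1 = +1
C1: 1C, 3N → 0 + 3 = +3
Difference: +1 − (+3) = -2.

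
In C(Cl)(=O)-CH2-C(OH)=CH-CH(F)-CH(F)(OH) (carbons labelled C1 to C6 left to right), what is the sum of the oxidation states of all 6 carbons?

Each bond to a more electronegative atom (O, N, halogen) counts +1, each bond to a less electronegative atom (H, metal, B, Si) counts −1, and each C–C bond counts 0. Tallying each carbon:
C1: 1C, 2O, 1Cl → 0 + 2 + 1 = +3
C2: 2C, 2H → 0 − 2 = -2
C3: 3C, 1O → 0 + 1 = +1
C4: 3C, 1H → 0 − 1 = -1
C5: 2C, 1H, 1F → 0 − 1 + 1 = 0
C6: 1C, 1H, 1O, 1F → 0 − 1 + 1 + 1 = +1
Sum = +3 − 2 + 1 − 1 + 0 + 1 = +2.

+2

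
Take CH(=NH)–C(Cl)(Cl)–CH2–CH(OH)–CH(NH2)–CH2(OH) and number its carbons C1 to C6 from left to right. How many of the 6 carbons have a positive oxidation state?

Tallying each carbon's bonds:
C1: 1C, 1H, 2N → 0 − 1 + 2 = +1
C2: 2C, 2Cl → 0 + 2 = +2
C3: 2C, 2H → 0 − 2 = -2
C4: 2C, 1H, 1O → 0 − 1 + 1 = 0
C5: 2C, 1H, 1N → 0 − 1 + 1 = 0
C6: 1C, 2H, 1O → 0 − 2 + 1 = -1
2 carbons (C1, C2) meet the condition.

2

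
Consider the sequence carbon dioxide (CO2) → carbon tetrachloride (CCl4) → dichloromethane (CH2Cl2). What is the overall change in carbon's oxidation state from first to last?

Carbon oxidation states along the series — carbon dioxide: +4, carbon tetrachloride: +4, dichloromethane: 0.
Net change = 0 − (+4) = -4.

-4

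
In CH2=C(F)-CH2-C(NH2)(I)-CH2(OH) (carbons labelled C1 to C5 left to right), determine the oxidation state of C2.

+1

Bonds to more-electronegative neighbours contribute +1 each, bonds to H or metals contribute −1 each, and C–C bonds contribute 0.
C2 has a double bond to C (2×0 = 0), one bond to C (0), one bond to F (+1).
Oxidation state = 0 + 0 + 1 = +1.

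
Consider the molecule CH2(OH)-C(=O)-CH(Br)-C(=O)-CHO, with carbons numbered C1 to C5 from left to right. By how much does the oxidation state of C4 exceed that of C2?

0

C4: 2C, 2O → 0 + 2 = +2
C2: 2C, 2O → 0 + 2 = +2
Difference: +2 − (+2) = 0.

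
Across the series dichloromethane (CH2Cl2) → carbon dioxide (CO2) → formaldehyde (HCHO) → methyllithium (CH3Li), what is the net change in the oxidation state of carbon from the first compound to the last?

-4

Carbon oxidation states along the series — dichloromethane: 0, carbon dioxide: +4, formaldehyde: 0, methyllithium: -4.
Net change = -4 − (0) = -4.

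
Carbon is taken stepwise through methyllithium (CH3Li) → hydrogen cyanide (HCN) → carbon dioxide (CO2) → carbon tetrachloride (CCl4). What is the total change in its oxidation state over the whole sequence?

+8

Carbon oxidation states along the series — methyllithium: -4, hydrogen cyanide: +2, carbon dioxide: +4, carbon tetrachloride: +4.
Net change = +4 − (-4) = +8.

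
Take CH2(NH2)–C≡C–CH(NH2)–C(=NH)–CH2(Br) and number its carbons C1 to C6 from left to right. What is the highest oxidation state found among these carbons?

+2

Tallying each carbon's bonds:
C1: 1C, 2H, 1N → 0 − 2 + 1 = -1
C2: 4C → 0 = 0
C3: 4C → 0 = 0
C4: 2C, 1H, 1N → 0 − 1 + 1 = 0
C5: 2C, 2N → 0 + 2 = +2
C6: 1C, 2H, 1Br → 0 − 2 + 1 = -1
The highest value is +2.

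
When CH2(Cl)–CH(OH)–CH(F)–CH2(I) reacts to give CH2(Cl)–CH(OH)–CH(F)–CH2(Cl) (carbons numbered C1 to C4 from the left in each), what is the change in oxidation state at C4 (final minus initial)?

Before: C4 has 1 bond to C, 2 bonds to H, 1 bond to I → oxidation state -1.
After: C4 has 1 bond to C, 2 bonds to H, 1 bond to Cl → oxidation state -1.
Δ = -1 − (-1) = 0, so no net redox change at C4.

0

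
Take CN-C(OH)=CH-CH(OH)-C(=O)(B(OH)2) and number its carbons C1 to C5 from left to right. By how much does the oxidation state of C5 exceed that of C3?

C5: 1C, 2O, 1B → 0 + 2 − 1 = +1
C3: 3C, 1H → 0 − 1 = -1
Difference: +1 − (-1) = +2.

+2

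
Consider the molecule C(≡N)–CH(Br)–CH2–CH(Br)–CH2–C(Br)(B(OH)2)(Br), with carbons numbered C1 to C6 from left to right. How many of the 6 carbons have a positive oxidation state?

2

Count +1 for every bond to an atom more electronegative than carbon and −1 for every bond to one less electronegative; C–C bonds are 0. Tallying each carbon:
C1: 1C, 3N → 0 + 3 = +3
C2: 2C, 1H, 1Br → 0 − 1 + 1 = 0
C3: 2C, 2H → 0 − 2 = -2
C4: 2C, 1H, 1Br → 0 − 1 + 1 = 0
C5: 2C, 2H → 0 − 2 = -2
C6: 1C, 2Br, 1B → 0 + 2 − 1 = +1
2 carbons (C1, C6) meet the condition.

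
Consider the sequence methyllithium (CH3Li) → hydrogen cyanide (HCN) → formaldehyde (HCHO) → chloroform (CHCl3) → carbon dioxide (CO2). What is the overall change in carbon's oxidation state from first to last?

+8

Carbon oxidation states along the series — methyllithium: -4, hydrogen cyanide: +2, formaldehyde: 0, chloroform: +2, carbon dioxide: +4.
Net change = +4 − (-4) = +8.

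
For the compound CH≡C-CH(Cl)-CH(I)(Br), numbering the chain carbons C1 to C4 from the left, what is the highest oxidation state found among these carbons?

+1

Count +1 for every bond to an atom more electronegative than carbon and −1 for every bond to one less electronegative; C–C bonds are 0. Tallying each carbon:
C1: 3C, 1H → 0 − 1 = -1
C2: 4C → 0 = 0
C3: 2C, 1H, 1Cl → 0 − 1 + 1 = 0
C4: 1C, 1H, 1Br, 1I → 0 − 1 + 1 + 1 = +1
The highest value is +1.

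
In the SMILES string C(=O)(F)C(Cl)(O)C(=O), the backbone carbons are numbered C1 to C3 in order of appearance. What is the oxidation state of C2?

+2

Assign +1 per bond to O/N/halogen, −1 per bond to H or an electropositive element, and 0 per bond to carbon.
C2 has one bond to C (0), one bond to C (0), one bond to Cl (+1), one bond to O (+1).
Oxidation state = 0 + 0 + 1 + 1 = +2.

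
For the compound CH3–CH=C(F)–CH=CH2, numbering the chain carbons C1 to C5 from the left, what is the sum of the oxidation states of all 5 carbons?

-6

Each bond to a more electronegative atom (O, N, halogen) counts +1, each bond to a less electronegative atom (H, metal, B, Si) counts −1, and each C–C bond counts 0. Tallying each carbon:
C1: 1C, 3H → 0 − 3 = -3
C2: 3C, 1H → 0 − 1 = -1
C3: 3C, 1F → 0 + 1 = +1
C4: 3C, 1H → 0 − 1 = -1
C5: 2C, 2H → 0 − 2 = -2
Sum = -3 − 1 + 1 − 1 − 2 = -6.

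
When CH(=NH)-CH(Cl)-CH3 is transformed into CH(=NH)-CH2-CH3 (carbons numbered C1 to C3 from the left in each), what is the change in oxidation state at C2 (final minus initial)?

-2

Before: C2 has 2 bonds to C, 1 bond to H, 1 bond to Cl → oxidation state 0.
After: C2 has 2 bonds to C, 2 bonds to H → oxidation state -2.
Δ = -2 − (0) = -2, so this is a reduction at C2.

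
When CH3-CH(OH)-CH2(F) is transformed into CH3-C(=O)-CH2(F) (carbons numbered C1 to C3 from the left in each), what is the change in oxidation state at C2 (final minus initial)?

Before: C2 has 2 bonds to C, 1 bond to H, 1 bond to O → oxidation state 0.
After: C2 has 2 bonds to C, 2 bonds to O → oxidation state +2.
Δ = +2 − (0) = +2, so this is an oxidation at C2.

+2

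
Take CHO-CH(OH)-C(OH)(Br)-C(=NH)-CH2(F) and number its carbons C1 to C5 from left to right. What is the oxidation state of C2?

C2 has one bond to C (0), one bond to C (0), one bond to O (+1), one bond to H (-1).
Oxidation state = 0 + 0 + 1 − 1 = 0.

0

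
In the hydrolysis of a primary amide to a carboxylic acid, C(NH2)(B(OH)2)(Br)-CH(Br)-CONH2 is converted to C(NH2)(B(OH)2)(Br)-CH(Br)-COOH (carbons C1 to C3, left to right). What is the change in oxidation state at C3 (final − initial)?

Before: C3 has 1 bond to C, 2 bonds to O, 1 bond to N → oxidation state +3.
After: C3 has 1 bond to C, 3 bonds to O → oxidation state +3.
Δ = +3 − (+3) = 0, so no net redox change at C3.

0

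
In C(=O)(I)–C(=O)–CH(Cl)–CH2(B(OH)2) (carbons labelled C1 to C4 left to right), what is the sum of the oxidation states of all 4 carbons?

Tallying each carbon's bonds:
C1: 1C, 2O, 1I → 0 + 2 + 1 = +3
C2: 2C, 2O → 0 + 2 = +2
C3: 2C, 1H, 1Cl → 0 − 1 + 1 = 0
C4: 1C, 2H, 1B → 0 − 2 − 1 = -3
Sum = +3 + 2 + 0 − 3 = +2.

+2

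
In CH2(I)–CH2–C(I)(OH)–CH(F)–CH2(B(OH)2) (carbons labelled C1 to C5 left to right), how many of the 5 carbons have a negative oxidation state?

3

Tallying each carbon's bonds:
C1: 1C, 2H, 1I → 0 − 2 + 1 = -1
C2: 2C, 2H → 0 − 2 = -2
C3: 2C, 1O, 1I → 0 + 1 + 1 = +2
C4: 2C, 1H, 1F → 0 − 1 + 1 = 0
C5: 1C, 2H, 1B → 0 − 2 − 1 = -3
3 carbons (C1, C2, C5) meet the condition.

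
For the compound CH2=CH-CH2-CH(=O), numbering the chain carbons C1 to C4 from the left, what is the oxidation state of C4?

Bonds to more-electronegative neighbours contribute +1 each, bonds to H or metals contribute −1 each, and C–C bonds contribute 0.
C4 has one bond to C (0), one bond to H (-1), a double bond to O (2×+1 = +2).
Oxidation state = 0 − 1 + 2 = +1.

+1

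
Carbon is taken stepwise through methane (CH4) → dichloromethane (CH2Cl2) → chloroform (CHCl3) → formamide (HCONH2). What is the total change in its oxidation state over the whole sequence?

+6

Carbon oxidation states along the series — methane: -4, dichloromethane: 0, chloroform: +2, formamide: +2.
Net change = +2 − (-4) = +6.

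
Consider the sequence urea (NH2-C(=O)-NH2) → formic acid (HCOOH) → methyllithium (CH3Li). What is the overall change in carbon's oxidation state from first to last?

Carbon oxidation states along the series — urea: +4, formic acid: +2, methyllithium: -4.
Net change = -4 − (+4) = -8.

-8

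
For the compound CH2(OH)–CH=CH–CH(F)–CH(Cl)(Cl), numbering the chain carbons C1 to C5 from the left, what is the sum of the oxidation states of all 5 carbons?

Tallying each carbon's bonds:
C1: 1C, 2H, 1O → 0 − 2 + 1 = -1
C2: 3C, 1H → 0 − 1 = -1
C3: 3C, 1H → 0 − 1 = -1
C4: 2C, 1H, 1F → 0 − 1 + 1 = 0
C5: 1C, 1H, 2Cl → 0 − 1 + 2 = +1
Sum = -1 − 1 − 1 + 0 + 1 = -2.

-2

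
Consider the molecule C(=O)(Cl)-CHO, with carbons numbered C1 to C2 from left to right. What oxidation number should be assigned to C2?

+1

C2 has one bond to C (0), one bond to H (-1), a double bond to O (2×+1 = +2).
Oxidation state = 0 − 1 + 2 = +1.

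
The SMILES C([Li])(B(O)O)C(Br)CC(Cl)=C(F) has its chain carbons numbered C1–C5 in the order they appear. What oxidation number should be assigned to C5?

C5 has a double bond to C (2×0 = 0), one bond to H (-1), one bond to F (+1).
Oxidation state = 0 − 1 + 1 = 0.

0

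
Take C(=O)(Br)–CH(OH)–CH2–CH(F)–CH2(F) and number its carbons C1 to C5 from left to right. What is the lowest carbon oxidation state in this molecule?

Count +1 for every bond to an atom more electronegative than carbon and −1 for every bond to one less electronegative; C–C bonds are 0. Tallying each carbon:
C1: 1C, 2O, 1Br → 0 + 2 + 1 = +3
C2: 2C, 1H, 1O → 0 − 1 + 1 = 0
C3: 2C, 2H → 0 − 2 = -2
C4: 2C, 1H, 1F → 0 − 1 + 1 = 0
C5: 1C, 2H, 1F → 0 − 2 + 1 = -1
The lowest value is -2.

-2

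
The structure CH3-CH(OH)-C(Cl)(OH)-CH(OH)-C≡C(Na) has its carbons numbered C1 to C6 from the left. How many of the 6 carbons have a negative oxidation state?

Tallying each carbon's bonds:
C1: 1C, 3H → 0 − 3 = -3
C2: 2C, 1H, 1O → 0 − 1 + 1 = 0
C3: 2C, 1O, 1Cl → 0 + 1 + 1 = +2
C4: 2C, 1H, 1O → 0 − 1 + 1 = 0
C5: 4C → 0 = 0
C6: 3C, 1Na → 0 − 1 = -1
2 carbons (C1, C6) meet the condition.

2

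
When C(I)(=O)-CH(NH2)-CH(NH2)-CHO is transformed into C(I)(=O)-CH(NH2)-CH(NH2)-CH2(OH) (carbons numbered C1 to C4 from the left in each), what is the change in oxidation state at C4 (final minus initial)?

Before: C4 has 1 bond to C, 1 bond to H, 2 bonds to O → oxidation state +1.
After: C4 has 1 bond to C, 2 bonds to H, 1 bond to O → oxidation state -1.
Δ = -1 − (+1) = -2, so this is a reduction at C4.

-2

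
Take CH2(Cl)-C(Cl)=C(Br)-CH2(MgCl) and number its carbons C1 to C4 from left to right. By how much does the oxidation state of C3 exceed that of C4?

+4

C3: 3C, 1Br → 0 + 1 = +1
C4: 1C, 2H, 1Mg → 0 − 2 − 1 = -3
Difference: +1 − (-3) = +4.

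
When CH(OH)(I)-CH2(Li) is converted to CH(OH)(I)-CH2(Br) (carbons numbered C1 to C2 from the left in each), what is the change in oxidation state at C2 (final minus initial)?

Before: C2 has 1 bond to C, 2 bonds to H, 1 bond to Li → oxidation state -3.
After: C2 has 1 bond to C, 2 bonds to H, 1 bond to Br → oxidation state -1.
Δ = -1 − (-3) = +2, so this is an oxidation at C2.

+2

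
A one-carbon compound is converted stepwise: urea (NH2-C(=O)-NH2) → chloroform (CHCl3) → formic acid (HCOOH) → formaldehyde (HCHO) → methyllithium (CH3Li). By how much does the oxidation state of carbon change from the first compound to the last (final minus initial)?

-8

Carbon oxidation states along the series — urea: +4, chloroform: +2, formic acid: +2, formaldehyde: 0, methyllithium: -4.
Net change = -4 − (+4) = -8.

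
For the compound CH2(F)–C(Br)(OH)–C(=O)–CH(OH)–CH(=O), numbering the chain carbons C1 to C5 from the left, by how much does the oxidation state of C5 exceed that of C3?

C5: 1C, 1H, 2O → 0 − 1 + 2 = +1
C3: 2C, 2O → 0 + 2 = +2
Difference: +1 − (+2) = -1.

-1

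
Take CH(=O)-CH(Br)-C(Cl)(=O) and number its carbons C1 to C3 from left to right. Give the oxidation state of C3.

Count +1 for every bond to an atom more electronegative than carbon and −1 for every bond to one less electronegative; C–C bonds are 0.
C3 has one bond to C (0), one bond to Cl (+1), a double bond to O (2×+1 = +2).
Oxidation state = 0 + 1 + 2 = +3.

+3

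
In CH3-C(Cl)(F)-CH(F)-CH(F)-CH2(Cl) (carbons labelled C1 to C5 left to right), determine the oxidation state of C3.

Each bond to a more electronegative atom (O, N, halogen) counts +1, each bond to a less electronegative atom (H, metal, B, Si) counts −1, and each C–C bond counts 0.
C3 has one bond to C (0), one bond to C (0), one bond to H (-1), one bond to F (+1).
Oxidation state = 0 + 0 − 1 + 1 = 0.

0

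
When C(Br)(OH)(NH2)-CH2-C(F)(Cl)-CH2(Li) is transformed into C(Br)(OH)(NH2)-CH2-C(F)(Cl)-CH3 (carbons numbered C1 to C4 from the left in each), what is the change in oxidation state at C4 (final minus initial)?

Before: C4 has 1 bond to C, 2 bonds to H, 1 bond to Li → oxidation state -3.
After: C4 has 1 bond to C, 3 bonds to H → oxidation state -3.
Δ = -3 − (-3) = 0, so no net redox change at C4.

0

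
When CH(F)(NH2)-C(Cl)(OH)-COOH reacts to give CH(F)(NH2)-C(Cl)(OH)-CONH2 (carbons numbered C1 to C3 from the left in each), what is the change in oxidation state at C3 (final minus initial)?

Before: C3 has 1 bond to C, 3 bonds to O → oxidation state +3.
After: C3 has 1 bond to C, 2 bonds to O, 1 bond to N → oxidation state +3.
Δ = +3 − (+3) = 0, so no net redox change at C3.

0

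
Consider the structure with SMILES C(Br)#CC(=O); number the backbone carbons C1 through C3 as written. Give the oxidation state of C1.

+1

Count +1 for every bond to an atom more electronegative than carbon and −1 for every bond to one less electronegative; C–C bonds are 0.
C1 has a triple bond to C (3×0 = 0), one bond to Br (+1).
Oxidation state = 0 + 1 = +1.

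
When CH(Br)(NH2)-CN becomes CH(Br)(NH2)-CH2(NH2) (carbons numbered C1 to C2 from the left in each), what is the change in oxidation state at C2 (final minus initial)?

-4

Before: C2 has 1 bond to C, 3 bonds to N → oxidation state +3.
After: C2 has 1 bond to C, 2 bonds to H, 1 bond to N → oxidation state -1.
Δ = -1 − (+3) = -4, so this is a reduction at C2.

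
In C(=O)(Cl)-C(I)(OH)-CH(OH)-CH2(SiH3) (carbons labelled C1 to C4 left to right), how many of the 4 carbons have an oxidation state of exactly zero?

Each bond to a more electronegative atom (O, N, halogen) counts +1, each bond to a less electronegative atom (H, metal, B, Si) counts −1, and each C–C bond counts 0. Tallying each carbon:
C1: 1C, 2O, 1Cl → 0 + 2 + 1 = +3
C2: 2C, 1O, 1I → 0 + 1 + 1 = +2
C3: 2C, 1H, 1O → 0 − 1 + 1 = 0
C4: 1C, 2H, 1Si → 0 − 2 − 1 = -3
1 carbon (C3) meets the condition.

1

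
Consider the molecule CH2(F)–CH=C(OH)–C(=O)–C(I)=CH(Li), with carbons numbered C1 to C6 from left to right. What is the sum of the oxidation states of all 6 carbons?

Tallying each carbon's bonds:
C1: 1C, 2H, 1F → 0 − 2 + 1 = -1
C2: 3C, 1H → 0 − 1 = -1
C3: 3C, 1O → 0 + 1 = +1
C4: 2C, 2O → 0 + 2 = +2
C5: 3C, 1I → 0 + 1 = +1
C6: 2C, 1H, 1Li → 0 − 1 − 1 = -2
Sum = -1 − 1 + 1 + 2 + 1 − 2 = 0.

0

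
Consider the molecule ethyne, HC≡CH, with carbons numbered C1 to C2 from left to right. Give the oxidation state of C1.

-1

Assign +1 per bond to O/N/halogen, −1 per bond to H or an electropositive element, and 0 per bond to carbon.
C1 has one bond to H (-1), a triple bond to C (3×0 = 0).
Oxidation state = -1 + 0 = -1.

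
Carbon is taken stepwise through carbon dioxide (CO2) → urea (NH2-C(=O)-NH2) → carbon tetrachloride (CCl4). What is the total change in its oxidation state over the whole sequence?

0

Carbon oxidation states along the series — carbon dioxide: +4, urea: +4, carbon tetrachloride: +4.
Net change = +4 − (+4) = 0.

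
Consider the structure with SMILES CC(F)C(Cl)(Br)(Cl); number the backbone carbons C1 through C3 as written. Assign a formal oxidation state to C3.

+3

Assign +1 per bond to O/N/halogen, −1 per bond to H or an electropositive element, and 0 per bond to carbon.
C3 has one bond to C (0), one bond to Cl (+1), one bond to Br (+1), one bond to Cl (+1).
Oxidation state = 0 + 1 + 1 + 1 = +3.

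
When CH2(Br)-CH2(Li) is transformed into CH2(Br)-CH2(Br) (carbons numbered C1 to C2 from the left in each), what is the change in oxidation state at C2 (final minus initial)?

Before: C2 has 1 bond to C, 2 bonds to H, 1 bond to Li → oxidation state -3.
After: C2 has 1 bond to C, 2 bonds to H, 1 bond to Br → oxidation state -1.
Δ = -1 − (-3) = +2, so this is an oxidation at C2.

+2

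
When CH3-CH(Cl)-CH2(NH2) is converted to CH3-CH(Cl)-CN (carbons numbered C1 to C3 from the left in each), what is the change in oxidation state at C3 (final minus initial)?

Before: C3 has 1 bond to C, 2 bonds to H, 1 bond to N → oxidation state -1.
After: C3 has 1 bond to C, 3 bonds to N → oxidation state +3.
Δ = +3 − (-1) = +4, so this is an oxidation at C3.

+4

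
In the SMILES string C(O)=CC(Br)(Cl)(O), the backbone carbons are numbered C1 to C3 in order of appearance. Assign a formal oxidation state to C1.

C1 has a double bond to C (2×0 = 0), one bond to O (+1), one bond to H (-1).
Oxidation state = 0 + 1 − 1 = 0.

0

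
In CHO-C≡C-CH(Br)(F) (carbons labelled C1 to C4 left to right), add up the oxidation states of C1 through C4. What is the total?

+2

Count +1 for every bond to an atom more electronegative than carbon and −1 for every bond to one less electronegative; C–C bonds are 0. Tallying each carbon:
C1: 1C, 1H, 2O → 0 − 1 + 2 = +1
C2: 4C → 0 = 0
C3: 4C → 0 = 0
C4: 1C, 1H, 1F, 1Br → 0 − 1 + 1 + 1 = +1
Sum = +1 + 0 + 0 + 1 = +2.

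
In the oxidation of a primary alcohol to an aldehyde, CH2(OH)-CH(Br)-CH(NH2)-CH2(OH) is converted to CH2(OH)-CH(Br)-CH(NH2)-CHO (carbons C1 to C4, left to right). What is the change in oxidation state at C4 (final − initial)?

+2

Before: C4 has 1 bond to C, 2 bonds to H, 1 bond to O → oxidation state -1.
After: C4 has 1 bond to C, 1 bond to H, 2 bonds to O → oxidation state +1.
Δ = +1 − (-1) = +2, so this is an oxidation at C4.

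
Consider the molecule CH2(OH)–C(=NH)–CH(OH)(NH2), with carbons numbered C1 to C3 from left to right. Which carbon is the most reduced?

Tallying each carbon's bonds:
C1: 1C, 2H, 1O → 0 − 2 + 1 = -1
C2: 2C, 2N → 0 + 2 = +2
C3: 1C, 1H, 1O, 1N → 0 − 1 + 1 + 1 = +1
The most reduced carbon is C1 at -1.

C1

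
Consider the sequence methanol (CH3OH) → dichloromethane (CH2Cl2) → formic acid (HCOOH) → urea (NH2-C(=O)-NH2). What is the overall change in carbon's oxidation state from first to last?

+6

Carbon oxidation states along the series — methanol: -2, dichloromethane: 0, formic acid: +2, urea: +4.
Net change = +4 − (-2) = +6.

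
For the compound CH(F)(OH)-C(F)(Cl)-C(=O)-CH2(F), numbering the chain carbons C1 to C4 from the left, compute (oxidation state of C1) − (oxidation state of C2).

C1: 1C, 1H, 1O, 1F → 0 − 1 + 1 + 1 = +1
C2: 2C, 1F, 1Cl → 0 + 1 + 1 = +2
Difference: +1 − (+2) = -1.

-1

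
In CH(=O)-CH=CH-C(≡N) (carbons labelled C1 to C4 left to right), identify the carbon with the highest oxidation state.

Count +1 for every bond to an atom more electronegative than carbon and −1 for every bond to one less electronegative; C–C bonds are 0. Tallying each carbon:
C1: 1C, 1H, 2O → 0 − 1 + 2 = +1
C2: 3C, 1H → 0 − 1 = -1
C3: 3C, 1H → 0 − 1 = -1
C4: 1C, 3N → 0 + 3 = +3
The most oxidised carbon is C4 at +3.

C4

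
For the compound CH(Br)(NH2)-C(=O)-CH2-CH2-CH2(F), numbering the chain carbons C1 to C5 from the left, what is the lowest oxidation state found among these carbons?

-2

Each bond to a more electronegative atom (O, N, halogen) counts +1, each bond to a less electronegative atom (H, metal, B, Si) counts −1, and each C–C bond counts 0. Tallying each carbon:
C1: 1C, 1H, 1N, 1Br → 0 − 1 + 1 + 1 = +1
C2: 2C, 2O → 0 + 2 = +2
C3: 2C, 2H → 0 − 2 = -2
C4: 2C, 2H → 0 − 2 = -2
C5: 1C, 2H, 1F → 0 − 2 + 1 = -1
The lowest value is -2.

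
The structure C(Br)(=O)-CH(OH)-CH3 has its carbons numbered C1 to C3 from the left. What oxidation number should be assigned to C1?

+3

C1 has one bond to C (0), one bond to Br (+1), a double bond to O (2×+1 = +2).
Oxidation state = 0 + 1 + 2 = +3.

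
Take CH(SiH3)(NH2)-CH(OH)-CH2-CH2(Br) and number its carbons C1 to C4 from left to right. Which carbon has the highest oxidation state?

C2

Tallying each carbon's bonds:
C1: 1C, 1H, 1N, 1Si → 0 − 1 + 1 − 1 = -1
C2: 2C, 1H, 1O → 0 − 1 + 1 = 0
C3: 2C, 2H → 0 − 2 = -2
C4: 1C, 2H, 1Br → 0 − 2 + 1 = -1
The most oxidised carbon is C2 at 0.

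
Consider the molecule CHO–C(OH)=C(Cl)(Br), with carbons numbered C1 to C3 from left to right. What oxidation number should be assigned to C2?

+1

Bonds to more-electronegative neighbours contribute +1 each, bonds to H or metals contribute −1 each, and C–C bonds contribute 0.
C2 has one bond to C (0), a double bond to C (2×0 = 0), one bond to O (+1).
Oxidation state = 0 + 0 + 1 = +1.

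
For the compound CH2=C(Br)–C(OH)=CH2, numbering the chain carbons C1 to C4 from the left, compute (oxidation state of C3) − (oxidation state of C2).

0

C3: 3C, 1O → 0 + 1 = +1
C2: 3C, 1Br → 0 + 1 = +1
Difference: +1 − (+1) = 0.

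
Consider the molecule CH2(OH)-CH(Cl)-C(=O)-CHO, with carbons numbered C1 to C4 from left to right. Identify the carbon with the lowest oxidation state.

C1

Tallying each carbon's bonds:
C1: 1C, 2H, 1O → 0 − 2 + 1 = -1
C2: 2C, 1H, 1Cl → 0 − 1 + 1 = 0
C3: 2C, 2O → 0 + 2 = +2
C4: 1C, 1H, 2O → 0 − 1 + 2 = +1
The most reduced carbon is C1 at -1.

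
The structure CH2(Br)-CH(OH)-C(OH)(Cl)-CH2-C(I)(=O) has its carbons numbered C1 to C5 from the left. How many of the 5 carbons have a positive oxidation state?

2

Tallying each carbon's bonds:
C1: 1C, 2H, 1Br → 0 − 2 + 1 = -1
C2: 2C, 1H, 1O → 0 − 1 + 1 = 0
C3: 2C, 1O, 1Cl → 0 + 1 + 1 = +2
C4: 2C, 2H → 0 − 2 = -2
C5: 1C, 2O, 1I → 0 + 2 + 1 = +3
2 carbons (C3, C5) meet the condition.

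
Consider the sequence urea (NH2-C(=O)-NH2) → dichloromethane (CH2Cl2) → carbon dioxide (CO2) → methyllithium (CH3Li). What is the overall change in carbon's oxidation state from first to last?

-8

Carbon oxidation states along the series — urea: +4, dichloromethane: 0, carbon dioxide: +4, methyllithium: -4.
Net change = -4 − (+4) = -8.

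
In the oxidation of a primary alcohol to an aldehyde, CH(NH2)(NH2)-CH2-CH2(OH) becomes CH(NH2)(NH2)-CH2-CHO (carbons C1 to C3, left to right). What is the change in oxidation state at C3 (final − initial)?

Before: C3 has 1 bond to C, 2 bonds to H, 1 bond to O → oxidation state -1.
After: C3 has 1 bond to C, 1 bond to H, 2 bonds to O → oxidation state +1.
Δ = +1 − (-1) = +2, so this is an oxidation at C3.

+2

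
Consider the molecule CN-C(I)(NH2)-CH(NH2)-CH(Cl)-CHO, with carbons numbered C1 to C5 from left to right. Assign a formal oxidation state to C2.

Count +1 for every bond to an atom more electronegative than carbon and −1 for every bond to one less electronegative; C–C bonds are 0.
C2 has one bond to C (0), one bond to C (0), one bond to I (+1), one bond to N (+1).
Oxidation state = 0 + 0 + 1 + 1 = +2.

+2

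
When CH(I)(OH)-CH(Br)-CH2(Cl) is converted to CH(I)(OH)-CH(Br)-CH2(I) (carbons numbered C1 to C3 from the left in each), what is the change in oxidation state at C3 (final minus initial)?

Before: C3 has 1 bond to C, 2 bonds to H, 1 bond to Cl → oxidation state -1.
After: C3 has 1 bond to C, 2 bonds to H, 1 bond to I → oxidation state -1.
Δ = -1 − (-1) = 0, so no net redox change at C3.

0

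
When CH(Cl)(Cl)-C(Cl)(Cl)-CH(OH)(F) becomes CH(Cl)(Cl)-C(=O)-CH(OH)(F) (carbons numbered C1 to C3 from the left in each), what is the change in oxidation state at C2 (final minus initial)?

0

Before: C2 has 2 bonds to C, 2 bonds to Cl → oxidation state +2.
After: C2 has 2 bonds to C, 2 bonds to O → oxidation state +2.
Δ = +2 − (+2) = 0, so no net redox change at C2.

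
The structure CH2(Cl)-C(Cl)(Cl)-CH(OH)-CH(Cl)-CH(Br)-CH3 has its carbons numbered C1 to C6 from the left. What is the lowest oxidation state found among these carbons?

-3

Tallying each carbon's bonds:
C1: 1C, 2H, 1Cl → 0 − 2 + 1 = -1
C2: 2C, 2Cl → 0 + 2 = +2
C3: 2C, 1H, 1O → 0 − 1 + 1 = 0
C4: 2C, 1H, 1Cl → 0 − 1 + 1 = 0
C5: 2C, 1H, 1Br → 0 − 1 + 1 = 0
C6: 1C, 3H → 0 − 3 = -3
The lowest value is -3.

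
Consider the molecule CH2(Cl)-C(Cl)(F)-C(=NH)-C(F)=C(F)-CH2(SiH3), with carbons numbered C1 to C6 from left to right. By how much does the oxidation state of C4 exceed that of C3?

C4: 3C, 1F → 0 + 1 = +1
C3: 2C, 2N → 0 + 2 = +2
Difference: +1 − (+2) = -1.

-1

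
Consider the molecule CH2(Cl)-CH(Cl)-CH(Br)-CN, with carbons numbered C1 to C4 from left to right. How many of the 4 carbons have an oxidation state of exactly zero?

Each bond to a more electronegative atom (O, N, halogen) counts +1, each bond to a less electronegative atom (H, metal, B, Si) counts −1, and each C–C bond counts 0. Tallying each carbon:
C1: 1C, 2H, 1Cl → 0 − 2 + 1 = -1
C2: 2C, 1H, 1Cl → 0 − 1 + 1 = 0
C3: 2C, 1H, 1Br → 0 − 1 + 1 = 0
C4: 1C, 3N → 0 + 3 = +3
2 carbons (C2, C3) meet the condition.

2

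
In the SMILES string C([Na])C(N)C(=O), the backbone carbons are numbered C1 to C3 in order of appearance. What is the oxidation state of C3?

+1

C3 has one bond to C (0), one bond to H (-1), a double bond to O (2×+1 = +2).
Oxidation state = 0 − 1 + 2 = +1.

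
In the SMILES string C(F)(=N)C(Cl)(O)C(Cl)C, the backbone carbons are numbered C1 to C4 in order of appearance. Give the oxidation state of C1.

+3

C1 has one bond to C (0), one bond to F (+1), a double bond to N (2×+1 = +2).
Oxidation state = 0 + 1 + 2 = +3.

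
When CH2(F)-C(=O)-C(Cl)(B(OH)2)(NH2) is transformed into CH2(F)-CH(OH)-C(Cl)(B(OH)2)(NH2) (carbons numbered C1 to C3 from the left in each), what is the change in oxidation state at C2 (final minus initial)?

-2

Before: C2 has 2 bonds to C, 2 bonds to O → oxidation state +2.
After: C2 has 2 bonds to C, 1 bond to H, 1 bond to O → oxidation state 0.
Δ = 0 − (+2) = -2, so this is a reduction at C2.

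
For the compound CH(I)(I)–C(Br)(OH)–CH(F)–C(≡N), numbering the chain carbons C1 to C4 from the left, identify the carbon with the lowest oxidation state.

C3

Tallying each carbon's bonds:
C1: 1C, 1H, 2I → 0 − 1 + 2 = +1
C2: 2C, 1O, 1Br → 0 + 1 + 1 = +2
C3: 2C, 1H, 1F → 0 − 1 + 1 = 0
C4: 1C, 3N → 0 + 3 = +3
The most reduced carbon is C3 at 0.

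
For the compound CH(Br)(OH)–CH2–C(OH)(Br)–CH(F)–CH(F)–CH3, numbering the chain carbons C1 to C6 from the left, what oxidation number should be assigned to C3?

+2

C3 has one bond to C (0), one bond to C (0), one bond to O (+1), one bond to Br (+1).
Oxidation state = 0 + 0 + 1 + 1 = +2.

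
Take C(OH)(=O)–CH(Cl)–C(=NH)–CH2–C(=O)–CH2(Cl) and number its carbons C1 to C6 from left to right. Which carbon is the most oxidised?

C1

Assign +1 per bond to O/N/halogen, −1 per bond to H or an electropositive element, and 0 per bond to carbon. Tallying each carbon:
C1: 1C, 3O → 0 + 3 = +3
C2: 2C, 1H, 1Cl → 0 − 1 + 1 = 0
C3: 2C, 2N → 0 + 2 = +2
C4: 2C, 2H → 0 − 2 = -2
C5: 2C, 2O → 0 + 2 = +2
C6: 1C, 2H, 1Cl → 0 − 2 + 1 = -1
The most oxidised carbon is C1 at +3.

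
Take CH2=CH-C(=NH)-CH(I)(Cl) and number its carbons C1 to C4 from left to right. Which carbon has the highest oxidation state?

Tallying each carbon's bonds:
C1: 2C, 2H → 0 − 2 = -2
C2: 3C, 1H → 0 − 1 = -1
C3: 2C, 2N → 0 + 2 = +2
C4: 1C, 1H, 1Cl, 1I → 0 − 1 + 1 + 1 = +1
The most oxidised carbon is C3 at +2.

C3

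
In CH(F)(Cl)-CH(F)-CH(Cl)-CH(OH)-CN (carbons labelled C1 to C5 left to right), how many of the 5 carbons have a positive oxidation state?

2

Each bond to a more electronegative atom (O, N, halogen) counts +1, each bond to a less electronegative atom (H, metal, B, Si) counts −1, and each C–C bond counts 0. Tallying each carbon:
C1: 1C, 1H, 1F, 1Cl → 0 − 1 + 1 + 1 = +1
C2: 2C, 1H, 1F → 0 − 1 + 1 = 0
C3: 2C, 1H, 1Cl → 0 − 1 + 1 = 0
C4: 2C, 1H, 1O → 0 − 1 + 1 = 0
C5: 1C, 3N → 0 + 3 = +3
2 carbons (C1, C5) meet the condition.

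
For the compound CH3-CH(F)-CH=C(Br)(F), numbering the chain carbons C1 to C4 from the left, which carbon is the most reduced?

Bonds to more-electronegative neighbours contribute +1 each, bonds to H or metals contribute −1 each, and C–C bonds contribute 0. Tallying each carbon:
C1: 1C, 3H → 0 − 3 = -3
C2: 2C, 1H, 1F → 0 − 1 + 1 = 0
C3: 3C, 1H → 0 − 1 = -1
C4: 2C, 1F, 1Br → 0 + 1 + 1 = +2
The most reduced carbon is C1 at -3.

C1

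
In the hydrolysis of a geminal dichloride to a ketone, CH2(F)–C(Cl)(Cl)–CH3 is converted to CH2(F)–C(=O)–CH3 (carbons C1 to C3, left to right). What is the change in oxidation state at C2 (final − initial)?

0

Before: C2 has 2 bonds to C, 2 bonds to Cl → oxidation state +2.
After: C2 has 2 bonds to C, 2 bonds to O → oxidation state +2.
Δ = +2 − (+2) = 0, so no net redox change at C2.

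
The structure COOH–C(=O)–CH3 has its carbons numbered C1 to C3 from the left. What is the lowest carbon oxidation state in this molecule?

Each bond to a more electronegative atom (O, N, halogen) counts +1, each bond to a less electronegative atom (H, metal, B, Si) counts −1, and each C–C bond counts 0. Tallying each carbon:
C1: 1C, 3O → 0 + 3 = +3
C2: 2C, 2O → 0 + 2 = +2
C3: 1C, 3H → 0 − 3 = -3
The lowest value is -3.

-3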